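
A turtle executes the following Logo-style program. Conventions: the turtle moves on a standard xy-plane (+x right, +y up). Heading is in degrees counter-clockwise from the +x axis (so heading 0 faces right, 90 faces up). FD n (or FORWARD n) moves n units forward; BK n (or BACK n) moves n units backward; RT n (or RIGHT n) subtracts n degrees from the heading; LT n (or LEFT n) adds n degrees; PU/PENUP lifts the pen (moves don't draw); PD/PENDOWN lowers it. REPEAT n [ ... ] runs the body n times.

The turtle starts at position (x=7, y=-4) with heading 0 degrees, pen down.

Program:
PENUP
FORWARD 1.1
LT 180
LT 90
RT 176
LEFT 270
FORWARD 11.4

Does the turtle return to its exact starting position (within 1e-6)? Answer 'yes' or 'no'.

Executing turtle program step by step:
Start: pos=(7,-4), heading=0, pen down
PU: pen up
FD 1.1: (7,-4) -> (8.1,-4) [heading=0, move]
LT 180: heading 0 -> 180
LT 90: heading 180 -> 270
RT 176: heading 270 -> 94
LT 270: heading 94 -> 4
FD 11.4: (8.1,-4) -> (19.472,-3.205) [heading=4, move]
Final: pos=(19.472,-3.205), heading=4, 0 segment(s) drawn

Start position: (7, -4)
Final position: (19.472, -3.205)
Distance = 12.498; >= 1e-6 -> NOT closed

Answer: no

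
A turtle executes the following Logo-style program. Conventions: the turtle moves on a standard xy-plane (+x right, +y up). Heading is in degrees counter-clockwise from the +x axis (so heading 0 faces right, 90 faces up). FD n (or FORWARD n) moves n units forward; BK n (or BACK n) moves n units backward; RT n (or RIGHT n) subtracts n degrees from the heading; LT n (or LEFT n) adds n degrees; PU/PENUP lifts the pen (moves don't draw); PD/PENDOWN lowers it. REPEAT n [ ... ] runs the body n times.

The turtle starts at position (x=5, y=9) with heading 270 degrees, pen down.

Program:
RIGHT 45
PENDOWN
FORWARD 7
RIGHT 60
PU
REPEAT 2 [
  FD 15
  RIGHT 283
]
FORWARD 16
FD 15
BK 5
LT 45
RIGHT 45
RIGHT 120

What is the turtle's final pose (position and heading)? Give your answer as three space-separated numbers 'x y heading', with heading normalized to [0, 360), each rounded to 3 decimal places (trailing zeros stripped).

Executing turtle program step by step:
Start: pos=(5,9), heading=270, pen down
RT 45: heading 270 -> 225
PD: pen down
FD 7: (5,9) -> (0.05,4.05) [heading=225, draw]
RT 60: heading 225 -> 165
PU: pen up
REPEAT 2 [
  -- iteration 1/2 --
  FD 15: (0.05,4.05) -> (-14.439,7.933) [heading=165, move]
  RT 283: heading 165 -> 242
  -- iteration 2/2 --
  FD 15: (-14.439,7.933) -> (-21.481,-5.312) [heading=242, move]
  RT 283: heading 242 -> 319
]
FD 16: (-21.481,-5.312) -> (-9.405,-15.809) [heading=319, move]
FD 15: (-9.405,-15.809) -> (1.915,-25.65) [heading=319, move]
BK 5: (1.915,-25.65) -> (-1.858,-22.369) [heading=319, move]
LT 45: heading 319 -> 4
RT 45: heading 4 -> 319
RT 120: heading 319 -> 199
Final: pos=(-1.858,-22.369), heading=199, 1 segment(s) drawn

Answer: -1.858 -22.369 199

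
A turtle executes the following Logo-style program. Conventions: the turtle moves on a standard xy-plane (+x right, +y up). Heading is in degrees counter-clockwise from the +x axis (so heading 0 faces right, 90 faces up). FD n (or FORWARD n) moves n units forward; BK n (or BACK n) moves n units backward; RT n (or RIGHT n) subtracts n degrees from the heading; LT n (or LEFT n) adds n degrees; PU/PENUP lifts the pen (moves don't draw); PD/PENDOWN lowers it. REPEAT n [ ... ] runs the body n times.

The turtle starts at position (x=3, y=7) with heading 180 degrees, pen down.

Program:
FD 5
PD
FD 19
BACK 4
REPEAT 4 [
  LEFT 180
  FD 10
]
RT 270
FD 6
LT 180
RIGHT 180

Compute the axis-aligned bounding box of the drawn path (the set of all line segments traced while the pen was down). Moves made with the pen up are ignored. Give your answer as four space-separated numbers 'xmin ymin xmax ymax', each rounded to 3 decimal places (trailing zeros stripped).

Executing turtle program step by step:
Start: pos=(3,7), heading=180, pen down
FD 5: (3,7) -> (-2,7) [heading=180, draw]
PD: pen down
FD 19: (-2,7) -> (-21,7) [heading=180, draw]
BK 4: (-21,7) -> (-17,7) [heading=180, draw]
REPEAT 4 [
  -- iteration 1/4 --
  LT 180: heading 180 -> 0
  FD 10: (-17,7) -> (-7,7) [heading=0, draw]
  -- iteration 2/4 --
  LT 180: heading 0 -> 180
  FD 10: (-7,7) -> (-17,7) [heading=180, draw]
  -- iteration 3/4 --
  LT 180: heading 180 -> 0
  FD 10: (-17,7) -> (-7,7) [heading=0, draw]
  -- iteration 4/4 --
  LT 180: heading 0 -> 180
  FD 10: (-7,7) -> (-17,7) [heading=180, draw]
]
RT 270: heading 180 -> 270
FD 6: (-17,7) -> (-17,1) [heading=270, draw]
LT 180: heading 270 -> 90
RT 180: heading 90 -> 270
Final: pos=(-17,1), heading=270, 8 segment(s) drawn

Segment endpoints: x in {-21, -17, -17, -7, -2, 3}, y in {1, 7, 7, 7, 7, 7, 7}
xmin=-21, ymin=1, xmax=3, ymax=7

Answer: -21 1 3 7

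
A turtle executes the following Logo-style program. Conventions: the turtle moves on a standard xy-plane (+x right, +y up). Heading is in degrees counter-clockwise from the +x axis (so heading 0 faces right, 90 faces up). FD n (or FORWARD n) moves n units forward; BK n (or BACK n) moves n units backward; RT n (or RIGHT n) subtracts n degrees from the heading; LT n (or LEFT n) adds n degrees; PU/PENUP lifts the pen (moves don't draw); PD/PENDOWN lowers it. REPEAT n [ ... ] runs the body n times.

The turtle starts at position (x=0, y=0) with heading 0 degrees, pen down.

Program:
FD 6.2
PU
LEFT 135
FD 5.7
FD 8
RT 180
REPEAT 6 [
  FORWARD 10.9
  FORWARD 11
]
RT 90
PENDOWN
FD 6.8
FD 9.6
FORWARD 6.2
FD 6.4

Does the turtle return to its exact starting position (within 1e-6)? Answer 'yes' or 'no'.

Answer: no

Derivation:
Executing turtle program step by step:
Start: pos=(0,0), heading=0, pen down
FD 6.2: (0,0) -> (6.2,0) [heading=0, draw]
PU: pen up
LT 135: heading 0 -> 135
FD 5.7: (6.2,0) -> (2.169,4.031) [heading=135, move]
FD 8: (2.169,4.031) -> (-3.487,9.687) [heading=135, move]
RT 180: heading 135 -> 315
REPEAT 6 [
  -- iteration 1/6 --
  FD 10.9: (-3.487,9.687) -> (4.22,1.98) [heading=315, move]
  FD 11: (4.22,1.98) -> (11.998,-5.798) [heading=315, move]
  -- iteration 2/6 --
  FD 10.9: (11.998,-5.798) -> (19.706,-13.506) [heading=315, move]
  FD 11: (19.706,-13.506) -> (27.484,-21.284) [heading=315, move]
  -- iteration 3/6 --
  FD 10.9: (27.484,-21.284) -> (35.191,-28.991) [heading=315, move]
  FD 11: (35.191,-28.991) -> (42.97,-36.77) [heading=315, move]
  -- iteration 4/6 --
  FD 10.9: (42.97,-36.77) -> (50.677,-44.477) [heading=315, move]
  FD 11: (50.677,-44.477) -> (58.455,-52.255) [heading=315, move]
  -- iteration 5/6 --
  FD 10.9: (58.455,-52.255) -> (66.163,-59.963) [heading=315, move]
  FD 11: (66.163,-59.963) -> (73.941,-67.741) [heading=315, move]
  -- iteration 6/6 --
  FD 10.9: (73.941,-67.741) -> (81.648,-75.448) [heading=315, move]
  FD 11: (81.648,-75.448) -> (89.426,-83.226) [heading=315, move]
]
RT 90: heading 315 -> 225
PD: pen down
FD 6.8: (89.426,-83.226) -> (84.618,-88.035) [heading=225, draw]
FD 9.6: (84.618,-88.035) -> (77.83,-94.823) [heading=225, draw]
FD 6.2: (77.83,-94.823) -> (73.446,-99.207) [heading=225, draw]
FD 6.4: (73.446,-99.207) -> (68.92,-103.733) [heading=225, draw]
Final: pos=(68.92,-103.733), heading=225, 5 segment(s) drawn

Start position: (0, 0)
Final position: (68.92, -103.733)
Distance = 124.541; >= 1e-6 -> NOT closed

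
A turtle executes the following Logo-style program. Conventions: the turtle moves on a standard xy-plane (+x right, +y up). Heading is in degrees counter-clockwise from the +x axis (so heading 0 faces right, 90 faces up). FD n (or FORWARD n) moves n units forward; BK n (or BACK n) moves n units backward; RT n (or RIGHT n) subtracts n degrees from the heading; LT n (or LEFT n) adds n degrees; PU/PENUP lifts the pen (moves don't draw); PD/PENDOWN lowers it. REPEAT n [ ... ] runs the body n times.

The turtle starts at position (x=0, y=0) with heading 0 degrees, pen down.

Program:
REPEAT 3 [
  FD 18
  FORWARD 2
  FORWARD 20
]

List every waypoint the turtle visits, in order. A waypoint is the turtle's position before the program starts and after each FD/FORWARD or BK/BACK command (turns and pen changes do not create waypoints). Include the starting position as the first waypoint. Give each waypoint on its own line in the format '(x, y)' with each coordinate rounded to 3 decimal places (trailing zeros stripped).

Executing turtle program step by step:
Start: pos=(0,0), heading=0, pen down
REPEAT 3 [
  -- iteration 1/3 --
  FD 18: (0,0) -> (18,0) [heading=0, draw]
  FD 2: (18,0) -> (20,0) [heading=0, draw]
  FD 20: (20,0) -> (40,0) [heading=0, draw]
  -- iteration 2/3 --
  FD 18: (40,0) -> (58,0) [heading=0, draw]
  FD 2: (58,0) -> (60,0) [heading=0, draw]
  FD 20: (60,0) -> (80,0) [heading=0, draw]
  -- iteration 3/3 --
  FD 18: (80,0) -> (98,0) [heading=0, draw]
  FD 2: (98,0) -> (100,0) [heading=0, draw]
  FD 20: (100,0) -> (120,0) [heading=0, draw]
]
Final: pos=(120,0), heading=0, 9 segment(s) drawn
Waypoints (10 total):
(0, 0)
(18, 0)
(20, 0)
(40, 0)
(58, 0)
(60, 0)
(80, 0)
(98, 0)
(100, 0)
(120, 0)

Answer: (0, 0)
(18, 0)
(20, 0)
(40, 0)
(58, 0)
(60, 0)
(80, 0)
(98, 0)
(100, 0)
(120, 0)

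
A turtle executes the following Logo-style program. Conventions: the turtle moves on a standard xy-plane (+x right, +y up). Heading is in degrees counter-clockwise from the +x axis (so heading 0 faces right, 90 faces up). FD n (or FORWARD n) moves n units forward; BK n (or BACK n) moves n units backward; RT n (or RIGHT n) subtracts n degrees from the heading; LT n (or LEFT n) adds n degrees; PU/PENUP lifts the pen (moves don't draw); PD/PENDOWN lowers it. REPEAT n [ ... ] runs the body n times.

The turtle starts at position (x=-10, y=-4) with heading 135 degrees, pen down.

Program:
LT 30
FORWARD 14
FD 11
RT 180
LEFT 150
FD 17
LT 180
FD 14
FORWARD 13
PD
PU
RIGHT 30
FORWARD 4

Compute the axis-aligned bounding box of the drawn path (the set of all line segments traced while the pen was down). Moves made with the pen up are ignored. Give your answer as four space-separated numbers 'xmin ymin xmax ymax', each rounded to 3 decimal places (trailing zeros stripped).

Answer: -46.169 -4.601 -10 14.491

Derivation:
Executing turtle program step by step:
Start: pos=(-10,-4), heading=135, pen down
LT 30: heading 135 -> 165
FD 14: (-10,-4) -> (-23.523,-0.377) [heading=165, draw]
FD 11: (-23.523,-0.377) -> (-34.148,2.47) [heading=165, draw]
RT 180: heading 165 -> 345
LT 150: heading 345 -> 135
FD 17: (-34.148,2.47) -> (-46.169,14.491) [heading=135, draw]
LT 180: heading 135 -> 315
FD 14: (-46.169,14.491) -> (-36.269,4.592) [heading=315, draw]
FD 13: (-36.269,4.592) -> (-27.077,-4.601) [heading=315, draw]
PD: pen down
PU: pen up
RT 30: heading 315 -> 285
FD 4: (-27.077,-4.601) -> (-26.042,-8.464) [heading=285, move]
Final: pos=(-26.042,-8.464), heading=285, 5 segment(s) drawn

Segment endpoints: x in {-46.169, -36.269, -34.148, -27.077, -23.523, -10}, y in {-4.601, -4, -0.377, 2.47, 4.592, 14.491}
xmin=-46.169, ymin=-4.601, xmax=-10, ymax=14.491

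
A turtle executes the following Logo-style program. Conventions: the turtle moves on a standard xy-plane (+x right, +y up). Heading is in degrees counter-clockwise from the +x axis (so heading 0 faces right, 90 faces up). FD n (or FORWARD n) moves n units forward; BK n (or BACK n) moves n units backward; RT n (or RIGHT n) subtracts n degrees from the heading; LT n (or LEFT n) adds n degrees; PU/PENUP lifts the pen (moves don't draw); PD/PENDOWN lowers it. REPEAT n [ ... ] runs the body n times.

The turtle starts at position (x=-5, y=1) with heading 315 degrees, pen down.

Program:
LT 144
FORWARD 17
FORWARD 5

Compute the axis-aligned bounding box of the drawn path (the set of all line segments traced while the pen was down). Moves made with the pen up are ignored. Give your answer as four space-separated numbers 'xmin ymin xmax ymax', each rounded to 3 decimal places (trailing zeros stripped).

Executing turtle program step by step:
Start: pos=(-5,1), heading=315, pen down
LT 144: heading 315 -> 99
FD 17: (-5,1) -> (-7.659,17.791) [heading=99, draw]
FD 5: (-7.659,17.791) -> (-8.442,22.729) [heading=99, draw]
Final: pos=(-8.442,22.729), heading=99, 2 segment(s) drawn

Segment endpoints: x in {-8.442, -7.659, -5}, y in {1, 17.791, 22.729}
xmin=-8.442, ymin=1, xmax=-5, ymax=22.729

Answer: -8.442 1 -5 22.729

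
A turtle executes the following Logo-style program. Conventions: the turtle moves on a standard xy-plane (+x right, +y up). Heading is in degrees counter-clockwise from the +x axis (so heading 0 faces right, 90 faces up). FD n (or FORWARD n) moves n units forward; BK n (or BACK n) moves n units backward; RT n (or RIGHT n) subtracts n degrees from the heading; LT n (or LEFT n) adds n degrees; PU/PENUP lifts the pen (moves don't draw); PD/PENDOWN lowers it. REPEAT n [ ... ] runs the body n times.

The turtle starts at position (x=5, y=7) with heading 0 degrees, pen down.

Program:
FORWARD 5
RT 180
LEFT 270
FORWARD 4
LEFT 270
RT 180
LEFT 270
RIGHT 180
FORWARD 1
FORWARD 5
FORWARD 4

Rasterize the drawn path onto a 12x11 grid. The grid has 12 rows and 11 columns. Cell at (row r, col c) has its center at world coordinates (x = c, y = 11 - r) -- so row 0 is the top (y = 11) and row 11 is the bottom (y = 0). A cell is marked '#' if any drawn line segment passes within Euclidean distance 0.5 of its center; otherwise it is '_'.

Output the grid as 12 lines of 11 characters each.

Answer: __________#
__________#
__________#
__________#
_____######
__________#
__________#
__________#
__________#
__________#
__________#
___________

Derivation:
Segment 0: (5,7) -> (10,7)
Segment 1: (10,7) -> (10,11)
Segment 2: (10,11) -> (10,10)
Segment 3: (10,10) -> (10,5)
Segment 4: (10,5) -> (10,1)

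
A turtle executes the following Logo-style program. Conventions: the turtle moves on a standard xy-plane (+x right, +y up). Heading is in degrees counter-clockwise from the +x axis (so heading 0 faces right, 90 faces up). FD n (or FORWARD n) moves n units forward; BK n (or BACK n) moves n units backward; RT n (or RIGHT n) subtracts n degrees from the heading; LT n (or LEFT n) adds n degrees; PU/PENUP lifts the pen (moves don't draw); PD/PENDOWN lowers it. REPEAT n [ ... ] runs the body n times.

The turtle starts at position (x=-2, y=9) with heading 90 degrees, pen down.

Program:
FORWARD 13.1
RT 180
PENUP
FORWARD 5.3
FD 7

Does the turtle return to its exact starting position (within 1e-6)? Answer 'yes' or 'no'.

Executing turtle program step by step:
Start: pos=(-2,9), heading=90, pen down
FD 13.1: (-2,9) -> (-2,22.1) [heading=90, draw]
RT 180: heading 90 -> 270
PU: pen up
FD 5.3: (-2,22.1) -> (-2,16.8) [heading=270, move]
FD 7: (-2,16.8) -> (-2,9.8) [heading=270, move]
Final: pos=(-2,9.8), heading=270, 1 segment(s) drawn

Start position: (-2, 9)
Final position: (-2, 9.8)
Distance = 0.8; >= 1e-6 -> NOT closed

Answer: no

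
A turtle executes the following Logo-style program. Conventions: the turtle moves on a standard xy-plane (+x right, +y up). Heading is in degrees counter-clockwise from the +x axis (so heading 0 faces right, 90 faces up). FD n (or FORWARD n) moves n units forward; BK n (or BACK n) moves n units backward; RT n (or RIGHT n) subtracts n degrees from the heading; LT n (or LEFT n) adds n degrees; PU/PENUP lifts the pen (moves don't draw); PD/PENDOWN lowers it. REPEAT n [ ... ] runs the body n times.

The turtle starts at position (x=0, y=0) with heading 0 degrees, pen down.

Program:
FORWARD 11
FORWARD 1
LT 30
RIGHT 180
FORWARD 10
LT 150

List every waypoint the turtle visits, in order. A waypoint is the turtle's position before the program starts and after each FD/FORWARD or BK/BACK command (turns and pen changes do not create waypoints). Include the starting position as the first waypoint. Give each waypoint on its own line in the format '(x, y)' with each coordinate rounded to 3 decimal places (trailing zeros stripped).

Executing turtle program step by step:
Start: pos=(0,0), heading=0, pen down
FD 11: (0,0) -> (11,0) [heading=0, draw]
FD 1: (11,0) -> (12,0) [heading=0, draw]
LT 30: heading 0 -> 30
RT 180: heading 30 -> 210
FD 10: (12,0) -> (3.34,-5) [heading=210, draw]
LT 150: heading 210 -> 0
Final: pos=(3.34,-5), heading=0, 3 segment(s) drawn
Waypoints (4 total):
(0, 0)
(11, 0)
(12, 0)
(3.34, -5)

Answer: (0, 0)
(11, 0)
(12, 0)
(3.34, -5)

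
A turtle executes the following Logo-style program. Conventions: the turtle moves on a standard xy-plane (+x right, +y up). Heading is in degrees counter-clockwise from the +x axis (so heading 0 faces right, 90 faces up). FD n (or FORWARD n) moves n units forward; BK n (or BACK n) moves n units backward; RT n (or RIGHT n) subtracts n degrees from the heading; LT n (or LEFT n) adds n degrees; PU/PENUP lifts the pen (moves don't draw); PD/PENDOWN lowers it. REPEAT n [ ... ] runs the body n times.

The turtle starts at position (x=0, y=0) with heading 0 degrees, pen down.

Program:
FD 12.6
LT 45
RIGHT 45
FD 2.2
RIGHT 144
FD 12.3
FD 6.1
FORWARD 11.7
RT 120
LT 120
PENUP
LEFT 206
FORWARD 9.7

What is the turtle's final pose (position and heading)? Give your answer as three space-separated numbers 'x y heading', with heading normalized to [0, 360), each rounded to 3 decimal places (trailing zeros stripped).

Answer: -4.998 -9.128 62

Derivation:
Executing turtle program step by step:
Start: pos=(0,0), heading=0, pen down
FD 12.6: (0,0) -> (12.6,0) [heading=0, draw]
LT 45: heading 0 -> 45
RT 45: heading 45 -> 0
FD 2.2: (12.6,0) -> (14.8,0) [heading=0, draw]
RT 144: heading 0 -> 216
FD 12.3: (14.8,0) -> (4.849,-7.23) [heading=216, draw]
FD 6.1: (4.849,-7.23) -> (-0.086,-10.815) [heading=216, draw]
FD 11.7: (-0.086,-10.815) -> (-9.551,-17.692) [heading=216, draw]
RT 120: heading 216 -> 96
LT 120: heading 96 -> 216
PU: pen up
LT 206: heading 216 -> 62
FD 9.7: (-9.551,-17.692) -> (-4.998,-9.128) [heading=62, move]
Final: pos=(-4.998,-9.128), heading=62, 5 segment(s) drawn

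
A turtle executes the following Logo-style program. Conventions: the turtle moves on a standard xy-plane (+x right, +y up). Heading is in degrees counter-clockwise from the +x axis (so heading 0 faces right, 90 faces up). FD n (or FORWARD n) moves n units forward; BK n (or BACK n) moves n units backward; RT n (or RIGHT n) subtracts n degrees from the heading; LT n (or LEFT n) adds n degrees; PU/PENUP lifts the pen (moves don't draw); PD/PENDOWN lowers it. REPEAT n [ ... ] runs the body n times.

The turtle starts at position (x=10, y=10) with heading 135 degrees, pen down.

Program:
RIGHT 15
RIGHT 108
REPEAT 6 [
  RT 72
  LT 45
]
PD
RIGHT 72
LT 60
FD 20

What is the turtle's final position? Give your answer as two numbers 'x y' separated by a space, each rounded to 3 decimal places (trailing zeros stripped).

Executing turtle program step by step:
Start: pos=(10,10), heading=135, pen down
RT 15: heading 135 -> 120
RT 108: heading 120 -> 12
REPEAT 6 [
  -- iteration 1/6 --
  RT 72: heading 12 -> 300
  LT 45: heading 300 -> 345
  -- iteration 2/6 --
  RT 72: heading 345 -> 273
  LT 45: heading 273 -> 318
  -- iteration 3/6 --
  RT 72: heading 318 -> 246
  LT 45: heading 246 -> 291
  -- iteration 4/6 --
  RT 72: heading 291 -> 219
  LT 45: heading 219 -> 264
  -- iteration 5/6 --
  RT 72: heading 264 -> 192
  LT 45: heading 192 -> 237
  -- iteration 6/6 --
  RT 72: heading 237 -> 165
  LT 45: heading 165 -> 210
]
PD: pen down
RT 72: heading 210 -> 138
LT 60: heading 138 -> 198
FD 20: (10,10) -> (-9.021,3.82) [heading=198, draw]
Final: pos=(-9.021,3.82), heading=198, 1 segment(s) drawn

Answer: -9.021 3.82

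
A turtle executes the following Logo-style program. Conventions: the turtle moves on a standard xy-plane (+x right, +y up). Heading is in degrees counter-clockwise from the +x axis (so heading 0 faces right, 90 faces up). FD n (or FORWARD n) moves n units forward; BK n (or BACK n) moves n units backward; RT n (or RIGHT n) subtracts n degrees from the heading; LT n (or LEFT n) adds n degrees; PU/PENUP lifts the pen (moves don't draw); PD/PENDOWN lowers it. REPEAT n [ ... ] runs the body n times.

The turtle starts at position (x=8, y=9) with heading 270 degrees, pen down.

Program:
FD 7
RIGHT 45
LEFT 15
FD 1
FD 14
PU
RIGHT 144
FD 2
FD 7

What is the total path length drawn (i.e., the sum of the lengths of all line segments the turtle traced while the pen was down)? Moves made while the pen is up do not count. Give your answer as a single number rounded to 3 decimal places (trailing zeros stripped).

Executing turtle program step by step:
Start: pos=(8,9), heading=270, pen down
FD 7: (8,9) -> (8,2) [heading=270, draw]
RT 45: heading 270 -> 225
LT 15: heading 225 -> 240
FD 1: (8,2) -> (7.5,1.134) [heading=240, draw]
FD 14: (7.5,1.134) -> (0.5,-10.99) [heading=240, draw]
PU: pen up
RT 144: heading 240 -> 96
FD 2: (0.5,-10.99) -> (0.291,-9.001) [heading=96, move]
FD 7: (0.291,-9.001) -> (-0.441,-2.04) [heading=96, move]
Final: pos=(-0.441,-2.04), heading=96, 3 segment(s) drawn

Segment lengths:
  seg 1: (8,9) -> (8,2), length = 7
  seg 2: (8,2) -> (7.5,1.134), length = 1
  seg 3: (7.5,1.134) -> (0.5,-10.99), length = 14
Total = 22

Answer: 22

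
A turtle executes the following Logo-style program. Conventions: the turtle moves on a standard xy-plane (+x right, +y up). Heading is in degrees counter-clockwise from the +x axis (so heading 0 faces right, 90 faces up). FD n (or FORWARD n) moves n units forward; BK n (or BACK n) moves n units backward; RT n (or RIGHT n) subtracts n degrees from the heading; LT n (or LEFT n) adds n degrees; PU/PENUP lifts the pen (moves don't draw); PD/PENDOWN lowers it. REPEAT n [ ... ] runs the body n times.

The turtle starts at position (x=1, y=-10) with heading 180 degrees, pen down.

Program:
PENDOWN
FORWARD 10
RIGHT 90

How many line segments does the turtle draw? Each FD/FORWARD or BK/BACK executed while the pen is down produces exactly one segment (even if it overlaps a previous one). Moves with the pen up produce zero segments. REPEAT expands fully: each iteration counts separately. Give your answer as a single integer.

Executing turtle program step by step:
Start: pos=(1,-10), heading=180, pen down
PD: pen down
FD 10: (1,-10) -> (-9,-10) [heading=180, draw]
RT 90: heading 180 -> 90
Final: pos=(-9,-10), heading=90, 1 segment(s) drawn
Segments drawn: 1

Answer: 1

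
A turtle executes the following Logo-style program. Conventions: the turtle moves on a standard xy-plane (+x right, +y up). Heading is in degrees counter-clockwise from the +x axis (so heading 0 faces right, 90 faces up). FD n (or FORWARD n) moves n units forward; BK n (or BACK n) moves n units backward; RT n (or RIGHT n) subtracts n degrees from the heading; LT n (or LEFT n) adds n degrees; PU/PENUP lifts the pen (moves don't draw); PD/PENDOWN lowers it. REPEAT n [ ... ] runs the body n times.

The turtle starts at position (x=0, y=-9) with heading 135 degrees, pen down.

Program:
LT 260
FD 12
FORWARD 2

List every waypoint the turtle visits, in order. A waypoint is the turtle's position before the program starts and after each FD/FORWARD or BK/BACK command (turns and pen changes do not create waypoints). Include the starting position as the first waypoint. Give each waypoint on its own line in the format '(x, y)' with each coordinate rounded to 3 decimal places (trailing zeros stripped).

Answer: (0, -9)
(9.83, -2.117)
(11.468, -0.97)

Derivation:
Executing turtle program step by step:
Start: pos=(0,-9), heading=135, pen down
LT 260: heading 135 -> 35
FD 12: (0,-9) -> (9.83,-2.117) [heading=35, draw]
FD 2: (9.83,-2.117) -> (11.468,-0.97) [heading=35, draw]
Final: pos=(11.468,-0.97), heading=35, 2 segment(s) drawn
Waypoints (3 total):
(0, -9)
(9.83, -2.117)
(11.468, -0.97)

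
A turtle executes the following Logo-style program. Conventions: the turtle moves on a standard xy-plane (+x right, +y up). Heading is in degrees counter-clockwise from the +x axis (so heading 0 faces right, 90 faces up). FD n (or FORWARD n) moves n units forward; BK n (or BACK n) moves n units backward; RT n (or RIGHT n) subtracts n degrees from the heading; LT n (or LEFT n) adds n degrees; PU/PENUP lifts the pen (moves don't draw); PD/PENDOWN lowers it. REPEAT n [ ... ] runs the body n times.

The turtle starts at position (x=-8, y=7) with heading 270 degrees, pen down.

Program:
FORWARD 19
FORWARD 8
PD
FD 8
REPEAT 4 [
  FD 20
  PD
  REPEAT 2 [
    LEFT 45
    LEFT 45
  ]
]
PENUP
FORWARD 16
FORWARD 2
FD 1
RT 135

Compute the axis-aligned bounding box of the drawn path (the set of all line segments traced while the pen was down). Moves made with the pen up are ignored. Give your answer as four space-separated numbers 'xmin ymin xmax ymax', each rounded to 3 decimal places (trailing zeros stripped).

Answer: -8 -48 -8 7

Derivation:
Executing turtle program step by step:
Start: pos=(-8,7), heading=270, pen down
FD 19: (-8,7) -> (-8,-12) [heading=270, draw]
FD 8: (-8,-12) -> (-8,-20) [heading=270, draw]
PD: pen down
FD 8: (-8,-20) -> (-8,-28) [heading=270, draw]
REPEAT 4 [
  -- iteration 1/4 --
  FD 20: (-8,-28) -> (-8,-48) [heading=270, draw]
  PD: pen down
  REPEAT 2 [
    -- iteration 1/2 --
    LT 45: heading 270 -> 315
    LT 45: heading 315 -> 0
    -- iteration 2/2 --
    LT 45: heading 0 -> 45
    LT 45: heading 45 -> 90
  ]
  -- iteration 2/4 --
  FD 20: (-8,-48) -> (-8,-28) [heading=90, draw]
  PD: pen down
  REPEAT 2 [
    -- iteration 1/2 --
    LT 45: heading 90 -> 135
    LT 45: heading 135 -> 180
    -- iteration 2/2 --
    LT 45: heading 180 -> 225
    LT 45: heading 225 -> 270
  ]
  -- iteration 3/4 --
  FD 20: (-8,-28) -> (-8,-48) [heading=270, draw]
  PD: pen down
  REPEAT 2 [
    -- iteration 1/2 --
    LT 45: heading 270 -> 315
    LT 45: heading 315 -> 0
    -- iteration 2/2 --
    LT 45: heading 0 -> 45
    LT 45: heading 45 -> 90
  ]
  -- iteration 4/4 --
  FD 20: (-8,-48) -> (-8,-28) [heading=90, draw]
  PD: pen down
  REPEAT 2 [
    -- iteration 1/2 --
    LT 45: heading 90 -> 135
    LT 45: heading 135 -> 180
    -- iteration 2/2 --
    LT 45: heading 180 -> 225
    LT 45: heading 225 -> 270
  ]
]
PU: pen up
FD 16: (-8,-28) -> (-8,-44) [heading=270, move]
FD 2: (-8,-44) -> (-8,-46) [heading=270, move]
FD 1: (-8,-46) -> (-8,-47) [heading=270, move]
RT 135: heading 270 -> 135
Final: pos=(-8,-47), heading=135, 7 segment(s) drawn

Segment endpoints: x in {-8, -8, -8, -8, -8, -8}, y in {-48, -28, -20, -12, 7}
xmin=-8, ymin=-48, xmax=-8, ymax=7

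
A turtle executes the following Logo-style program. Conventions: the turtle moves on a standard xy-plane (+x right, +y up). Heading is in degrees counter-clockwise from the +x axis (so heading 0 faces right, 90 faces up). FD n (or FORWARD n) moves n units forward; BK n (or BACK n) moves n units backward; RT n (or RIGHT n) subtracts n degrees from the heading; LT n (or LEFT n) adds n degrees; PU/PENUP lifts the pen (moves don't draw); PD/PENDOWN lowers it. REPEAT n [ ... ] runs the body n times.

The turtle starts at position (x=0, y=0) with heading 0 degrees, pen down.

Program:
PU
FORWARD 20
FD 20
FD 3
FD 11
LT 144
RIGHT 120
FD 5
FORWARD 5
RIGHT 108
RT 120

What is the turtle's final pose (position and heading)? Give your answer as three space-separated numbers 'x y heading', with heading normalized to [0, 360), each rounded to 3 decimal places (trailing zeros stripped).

Executing turtle program step by step:
Start: pos=(0,0), heading=0, pen down
PU: pen up
FD 20: (0,0) -> (20,0) [heading=0, move]
FD 20: (20,0) -> (40,0) [heading=0, move]
FD 3: (40,0) -> (43,0) [heading=0, move]
FD 11: (43,0) -> (54,0) [heading=0, move]
LT 144: heading 0 -> 144
RT 120: heading 144 -> 24
FD 5: (54,0) -> (58.568,2.034) [heading=24, move]
FD 5: (58.568,2.034) -> (63.135,4.067) [heading=24, move]
RT 108: heading 24 -> 276
RT 120: heading 276 -> 156
Final: pos=(63.135,4.067), heading=156, 0 segment(s) drawn

Answer: 63.135 4.067 156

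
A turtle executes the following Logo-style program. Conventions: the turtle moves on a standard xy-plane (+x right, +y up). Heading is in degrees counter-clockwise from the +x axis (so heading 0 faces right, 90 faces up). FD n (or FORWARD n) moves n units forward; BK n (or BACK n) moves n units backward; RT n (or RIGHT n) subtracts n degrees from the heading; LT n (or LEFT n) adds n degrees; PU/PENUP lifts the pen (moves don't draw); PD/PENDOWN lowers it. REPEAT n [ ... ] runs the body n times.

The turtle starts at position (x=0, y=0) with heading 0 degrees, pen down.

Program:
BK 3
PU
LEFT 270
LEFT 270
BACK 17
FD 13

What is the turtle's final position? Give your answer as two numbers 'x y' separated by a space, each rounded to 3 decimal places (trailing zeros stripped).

Answer: 1 0

Derivation:
Executing turtle program step by step:
Start: pos=(0,0), heading=0, pen down
BK 3: (0,0) -> (-3,0) [heading=0, draw]
PU: pen up
LT 270: heading 0 -> 270
LT 270: heading 270 -> 180
BK 17: (-3,0) -> (14,0) [heading=180, move]
FD 13: (14,0) -> (1,0) [heading=180, move]
Final: pos=(1,0), heading=180, 1 segment(s) drawn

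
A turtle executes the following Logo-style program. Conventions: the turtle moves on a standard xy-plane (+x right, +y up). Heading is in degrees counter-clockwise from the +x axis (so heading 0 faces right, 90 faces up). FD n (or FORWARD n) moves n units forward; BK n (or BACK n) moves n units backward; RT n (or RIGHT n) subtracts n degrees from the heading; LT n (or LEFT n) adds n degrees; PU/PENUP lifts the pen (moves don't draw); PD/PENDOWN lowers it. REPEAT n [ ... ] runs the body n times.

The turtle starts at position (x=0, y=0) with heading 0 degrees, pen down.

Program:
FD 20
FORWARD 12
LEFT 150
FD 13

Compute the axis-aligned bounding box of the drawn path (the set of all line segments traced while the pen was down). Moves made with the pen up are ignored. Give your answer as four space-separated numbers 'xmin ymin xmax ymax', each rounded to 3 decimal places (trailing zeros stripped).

Executing turtle program step by step:
Start: pos=(0,0), heading=0, pen down
FD 20: (0,0) -> (20,0) [heading=0, draw]
FD 12: (20,0) -> (32,0) [heading=0, draw]
LT 150: heading 0 -> 150
FD 13: (32,0) -> (20.742,6.5) [heading=150, draw]
Final: pos=(20.742,6.5), heading=150, 3 segment(s) drawn

Segment endpoints: x in {0, 20, 20.742, 32}, y in {0, 6.5}
xmin=0, ymin=0, xmax=32, ymax=6.5

Answer: 0 0 32 6.5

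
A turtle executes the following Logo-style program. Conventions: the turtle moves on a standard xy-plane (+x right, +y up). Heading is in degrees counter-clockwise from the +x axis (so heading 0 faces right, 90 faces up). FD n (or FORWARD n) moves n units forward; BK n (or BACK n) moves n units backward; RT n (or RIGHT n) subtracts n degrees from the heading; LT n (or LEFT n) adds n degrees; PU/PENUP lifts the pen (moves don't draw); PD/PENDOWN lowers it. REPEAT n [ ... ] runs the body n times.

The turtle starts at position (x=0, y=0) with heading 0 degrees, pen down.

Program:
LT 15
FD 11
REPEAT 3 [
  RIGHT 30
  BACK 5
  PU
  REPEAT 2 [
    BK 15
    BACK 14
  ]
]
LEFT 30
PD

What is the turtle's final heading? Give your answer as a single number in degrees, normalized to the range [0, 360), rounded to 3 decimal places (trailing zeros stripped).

Answer: 315

Derivation:
Executing turtle program step by step:
Start: pos=(0,0), heading=0, pen down
LT 15: heading 0 -> 15
FD 11: (0,0) -> (10.625,2.847) [heading=15, draw]
REPEAT 3 [
  -- iteration 1/3 --
  RT 30: heading 15 -> 345
  BK 5: (10.625,2.847) -> (5.796,4.141) [heading=345, draw]
  PU: pen up
  REPEAT 2 [
    -- iteration 1/2 --
    BK 15: (5.796,4.141) -> (-8.693,8.023) [heading=345, move]
    BK 14: (-8.693,8.023) -> (-22.216,11.647) [heading=345, move]
    -- iteration 2/2 --
    BK 15: (-22.216,11.647) -> (-36.705,15.529) [heading=345, move]
    BK 14: (-36.705,15.529) -> (-50.228,19.153) [heading=345, move]
  ]
  -- iteration 2/3 --
  RT 30: heading 345 -> 315
  BK 5: (-50.228,19.153) -> (-53.764,22.688) [heading=315, move]
  PU: pen up
  REPEAT 2 [
    -- iteration 1/2 --
    BK 15: (-53.764,22.688) -> (-64.37,33.295) [heading=315, move]
    BK 14: (-64.37,33.295) -> (-74.27,43.194) [heading=315, move]
    -- iteration 2/2 --
    BK 15: (-74.27,43.194) -> (-84.876,53.801) [heading=315, move]
    BK 14: (-84.876,53.801) -> (-94.776,63.7) [heading=315, move]
  ]
  -- iteration 3/3 --
  RT 30: heading 315 -> 285
  BK 5: (-94.776,63.7) -> (-96.07,68.53) [heading=285, move]
  PU: pen up
  REPEAT 2 [
    -- iteration 1/2 --
    BK 15: (-96.07,68.53) -> (-99.952,83.019) [heading=285, move]
    BK 14: (-99.952,83.019) -> (-103.576,96.542) [heading=285, move]
    -- iteration 2/2 --
    BK 15: (-103.576,96.542) -> (-107.458,111.031) [heading=285, move]
    BK 14: (-107.458,111.031) -> (-111.081,124.554) [heading=285, move]
  ]
]
LT 30: heading 285 -> 315
PD: pen down
Final: pos=(-111.081,124.554), heading=315, 2 segment(s) drawn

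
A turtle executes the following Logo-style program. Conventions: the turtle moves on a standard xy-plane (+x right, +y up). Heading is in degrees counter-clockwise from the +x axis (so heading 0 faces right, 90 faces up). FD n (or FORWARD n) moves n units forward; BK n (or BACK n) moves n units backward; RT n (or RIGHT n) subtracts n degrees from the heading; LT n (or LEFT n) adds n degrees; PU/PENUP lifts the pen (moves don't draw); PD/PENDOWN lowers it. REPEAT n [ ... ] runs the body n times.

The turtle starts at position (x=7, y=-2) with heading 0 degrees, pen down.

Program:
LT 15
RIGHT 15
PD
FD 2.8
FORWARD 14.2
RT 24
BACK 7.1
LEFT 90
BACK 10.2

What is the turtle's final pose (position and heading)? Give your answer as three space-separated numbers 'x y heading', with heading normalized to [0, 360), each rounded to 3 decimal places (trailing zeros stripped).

Answer: 13.365 -8.43 66

Derivation:
Executing turtle program step by step:
Start: pos=(7,-2), heading=0, pen down
LT 15: heading 0 -> 15
RT 15: heading 15 -> 0
PD: pen down
FD 2.8: (7,-2) -> (9.8,-2) [heading=0, draw]
FD 14.2: (9.8,-2) -> (24,-2) [heading=0, draw]
RT 24: heading 0 -> 336
BK 7.1: (24,-2) -> (17.514,0.888) [heading=336, draw]
LT 90: heading 336 -> 66
BK 10.2: (17.514,0.888) -> (13.365,-8.43) [heading=66, draw]
Final: pos=(13.365,-8.43), heading=66, 4 segment(s) drawn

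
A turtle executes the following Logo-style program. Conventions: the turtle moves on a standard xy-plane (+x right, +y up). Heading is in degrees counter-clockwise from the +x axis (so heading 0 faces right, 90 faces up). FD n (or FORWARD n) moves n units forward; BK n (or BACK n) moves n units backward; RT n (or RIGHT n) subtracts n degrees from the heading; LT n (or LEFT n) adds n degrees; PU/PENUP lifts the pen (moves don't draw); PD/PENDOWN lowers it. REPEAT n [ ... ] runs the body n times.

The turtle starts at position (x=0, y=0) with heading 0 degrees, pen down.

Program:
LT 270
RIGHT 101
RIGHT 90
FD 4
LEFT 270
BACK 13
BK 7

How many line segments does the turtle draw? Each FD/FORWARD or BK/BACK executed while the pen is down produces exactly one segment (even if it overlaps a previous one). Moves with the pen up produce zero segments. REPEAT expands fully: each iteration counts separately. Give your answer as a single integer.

Answer: 3

Derivation:
Executing turtle program step by step:
Start: pos=(0,0), heading=0, pen down
LT 270: heading 0 -> 270
RT 101: heading 270 -> 169
RT 90: heading 169 -> 79
FD 4: (0,0) -> (0.763,3.927) [heading=79, draw]
LT 270: heading 79 -> 349
BK 13: (0.763,3.927) -> (-11.998,6.407) [heading=349, draw]
BK 7: (-11.998,6.407) -> (-18.869,7.743) [heading=349, draw]
Final: pos=(-18.869,7.743), heading=349, 3 segment(s) drawn
Segments drawn: 3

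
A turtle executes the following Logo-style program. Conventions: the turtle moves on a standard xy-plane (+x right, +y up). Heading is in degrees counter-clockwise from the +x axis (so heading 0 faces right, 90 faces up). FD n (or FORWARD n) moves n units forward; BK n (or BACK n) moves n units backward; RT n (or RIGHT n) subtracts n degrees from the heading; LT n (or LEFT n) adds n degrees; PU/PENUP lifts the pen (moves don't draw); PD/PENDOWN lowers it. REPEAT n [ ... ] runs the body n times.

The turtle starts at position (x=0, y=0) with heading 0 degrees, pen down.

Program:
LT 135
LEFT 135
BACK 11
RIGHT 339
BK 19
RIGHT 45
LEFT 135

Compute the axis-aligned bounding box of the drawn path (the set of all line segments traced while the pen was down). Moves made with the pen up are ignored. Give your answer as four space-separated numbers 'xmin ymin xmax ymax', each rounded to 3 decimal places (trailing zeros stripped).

Executing turtle program step by step:
Start: pos=(0,0), heading=0, pen down
LT 135: heading 0 -> 135
LT 135: heading 135 -> 270
BK 11: (0,0) -> (0,11) [heading=270, draw]
RT 339: heading 270 -> 291
BK 19: (0,11) -> (-6.809,28.738) [heading=291, draw]
RT 45: heading 291 -> 246
LT 135: heading 246 -> 21
Final: pos=(-6.809,28.738), heading=21, 2 segment(s) drawn

Segment endpoints: x in {-6.809, 0, 0}, y in {0, 11, 28.738}
xmin=-6.809, ymin=0, xmax=0, ymax=28.738

Answer: -6.809 0 0 28.738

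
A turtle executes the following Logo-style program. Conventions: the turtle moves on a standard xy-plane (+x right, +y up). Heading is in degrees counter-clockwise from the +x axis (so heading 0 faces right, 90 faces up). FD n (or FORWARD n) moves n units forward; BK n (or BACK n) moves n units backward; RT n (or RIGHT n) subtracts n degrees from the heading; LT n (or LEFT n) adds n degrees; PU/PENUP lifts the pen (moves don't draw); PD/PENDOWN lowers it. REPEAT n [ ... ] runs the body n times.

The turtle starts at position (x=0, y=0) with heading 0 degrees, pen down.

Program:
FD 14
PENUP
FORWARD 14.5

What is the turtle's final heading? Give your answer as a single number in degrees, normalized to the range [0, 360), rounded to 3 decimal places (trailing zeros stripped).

Answer: 0

Derivation:
Executing turtle program step by step:
Start: pos=(0,0), heading=0, pen down
FD 14: (0,0) -> (14,0) [heading=0, draw]
PU: pen up
FD 14.5: (14,0) -> (28.5,0) [heading=0, move]
Final: pos=(28.5,0), heading=0, 1 segment(s) drawn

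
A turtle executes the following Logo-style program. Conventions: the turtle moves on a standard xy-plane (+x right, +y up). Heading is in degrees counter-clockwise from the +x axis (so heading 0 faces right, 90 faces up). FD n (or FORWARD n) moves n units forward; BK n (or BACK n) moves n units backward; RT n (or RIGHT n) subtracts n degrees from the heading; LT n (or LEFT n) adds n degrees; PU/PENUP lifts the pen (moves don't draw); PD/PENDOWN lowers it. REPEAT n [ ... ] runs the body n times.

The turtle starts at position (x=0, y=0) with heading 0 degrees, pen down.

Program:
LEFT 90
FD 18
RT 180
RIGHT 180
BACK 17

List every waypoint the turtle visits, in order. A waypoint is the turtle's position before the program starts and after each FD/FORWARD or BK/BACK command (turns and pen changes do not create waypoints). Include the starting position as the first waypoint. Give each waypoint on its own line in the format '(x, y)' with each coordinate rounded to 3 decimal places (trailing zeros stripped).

Executing turtle program step by step:
Start: pos=(0,0), heading=0, pen down
LT 90: heading 0 -> 90
FD 18: (0,0) -> (0,18) [heading=90, draw]
RT 180: heading 90 -> 270
RT 180: heading 270 -> 90
BK 17: (0,18) -> (0,1) [heading=90, draw]
Final: pos=(0,1), heading=90, 2 segment(s) drawn
Waypoints (3 total):
(0, 0)
(0, 18)
(0, 1)

Answer: (0, 0)
(0, 18)
(0, 1)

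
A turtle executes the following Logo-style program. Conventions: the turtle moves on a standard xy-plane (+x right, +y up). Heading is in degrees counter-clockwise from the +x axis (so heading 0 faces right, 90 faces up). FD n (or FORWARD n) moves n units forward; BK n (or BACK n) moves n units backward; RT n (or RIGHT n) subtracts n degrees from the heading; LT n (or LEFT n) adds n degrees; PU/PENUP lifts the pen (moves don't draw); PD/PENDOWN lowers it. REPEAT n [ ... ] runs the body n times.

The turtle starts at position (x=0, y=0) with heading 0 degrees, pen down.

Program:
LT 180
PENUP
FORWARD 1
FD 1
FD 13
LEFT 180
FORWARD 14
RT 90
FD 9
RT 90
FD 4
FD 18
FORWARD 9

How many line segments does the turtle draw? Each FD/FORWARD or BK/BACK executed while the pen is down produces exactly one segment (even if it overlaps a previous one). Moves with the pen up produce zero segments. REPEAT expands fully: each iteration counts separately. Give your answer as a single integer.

Answer: 0

Derivation:
Executing turtle program step by step:
Start: pos=(0,0), heading=0, pen down
LT 180: heading 0 -> 180
PU: pen up
FD 1: (0,0) -> (-1,0) [heading=180, move]
FD 1: (-1,0) -> (-2,0) [heading=180, move]
FD 13: (-2,0) -> (-15,0) [heading=180, move]
LT 180: heading 180 -> 0
FD 14: (-15,0) -> (-1,0) [heading=0, move]
RT 90: heading 0 -> 270
FD 9: (-1,0) -> (-1,-9) [heading=270, move]
RT 90: heading 270 -> 180
FD 4: (-1,-9) -> (-5,-9) [heading=180, move]
FD 18: (-5,-9) -> (-23,-9) [heading=180, move]
FD 9: (-23,-9) -> (-32,-9) [heading=180, move]
Final: pos=(-32,-9), heading=180, 0 segment(s) drawn
Segments drawn: 0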